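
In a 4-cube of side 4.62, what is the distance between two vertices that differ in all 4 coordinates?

||(4.62,4.62,...,4.62)|| = √(4)·4.62 = 9.24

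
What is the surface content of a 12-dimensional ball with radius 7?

S = n·V_n(r)/r = 12·V_12(7)/7 (volume-to-surface relation), giving 1977326743·π^6/60 ≈ 3.1683e+10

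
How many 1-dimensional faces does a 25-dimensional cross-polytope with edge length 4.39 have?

An n-cross-polytope has 2^(k+1)·C(n,k+1) k-faces. Here 2^2·C(25,2) = 4·300 = 1200.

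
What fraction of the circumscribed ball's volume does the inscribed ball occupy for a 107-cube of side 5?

Volume scales as r^n, and r_in/r_out = 1/√107, giving (1/√107)^107 ≈ 2.67897e-109.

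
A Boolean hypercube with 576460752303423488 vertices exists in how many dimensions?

Since 2^n = 576460752303423488, we have n = 59.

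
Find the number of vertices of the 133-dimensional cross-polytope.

The vertices are ±e_1, ..., ±e_133, so there are 2·133 = 266.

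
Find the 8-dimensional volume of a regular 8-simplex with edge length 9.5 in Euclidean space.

V_8 = √(9) · 9.5^8 / (8! · 2^(8/2)) ≈ 308.51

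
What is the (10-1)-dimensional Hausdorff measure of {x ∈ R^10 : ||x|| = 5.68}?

The surface area of an n-ball is 2π^(n/2) r^(n-1) / Γ(n/2). For n=10, r=5.68: 1.56929e+08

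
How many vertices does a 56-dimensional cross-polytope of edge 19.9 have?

An n-cross-polytope has 2n vertices; here n = 56, giving 112.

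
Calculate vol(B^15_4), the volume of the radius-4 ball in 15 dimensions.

V_15(4) = π^(15/2) · (4)^15 / Γ(15/2 + 1) = 274877906944·π^7/2027025 ≈ 4.09572e+08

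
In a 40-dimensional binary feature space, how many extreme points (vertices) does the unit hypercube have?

The 40-cube has 2^40 = 1099511627776 vertices.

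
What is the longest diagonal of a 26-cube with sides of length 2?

||(2,2,...,2)|| = √(26)·2 ≈ 10.198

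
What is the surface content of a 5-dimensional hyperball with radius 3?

S = n·V_n(r)/r = 5·V_5(3)/3 (volume-to-surface relation), giving 216·π^2 ≈ 2131.83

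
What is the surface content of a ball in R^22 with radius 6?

The surface area of an n-ball is 2π^(n/2) r^(n-1) / Γ(n/2). For n=22, r=6: 2115832430592·π^11/175 ≈ 3.55707e+15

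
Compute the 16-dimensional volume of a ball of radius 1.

V = π^8/40320 ≈ 0.235331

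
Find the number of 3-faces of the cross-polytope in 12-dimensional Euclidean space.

Each 3-face is the convex hull of 4 vertices, one chosen as ±e_i from each of 4 distinct axes: 2^4·C(12,4) = 7920.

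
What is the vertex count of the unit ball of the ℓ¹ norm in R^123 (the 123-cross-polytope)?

An n-cross-polytope has 2n vertices; here n = 123, giving 246.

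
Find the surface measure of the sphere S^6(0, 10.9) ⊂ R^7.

S = n·V_n(r)/r = 7·V_7(10.9)/10.9 (volume-to-surface relation), giving 5.54673e+07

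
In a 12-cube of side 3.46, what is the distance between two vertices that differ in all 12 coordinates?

The space diagonal of an n-cube of side s is s√n. Here 3.46·√12 ≈ 11.9858.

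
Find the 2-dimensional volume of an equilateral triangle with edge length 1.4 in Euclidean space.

Area = (√3/4) · 1.4² = 0.848705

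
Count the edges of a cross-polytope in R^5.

f_1(5-orthoplex) = 2^2 · (5 choose 2) = 40.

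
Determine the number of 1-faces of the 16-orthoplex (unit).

f_1(16-orthoplex) = 2^2 · (16 choose 2) = 480.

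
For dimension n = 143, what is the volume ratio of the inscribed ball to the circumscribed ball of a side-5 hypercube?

The radii are 5/2 and 5√143/2, so the volume ratio is (1/√143)^143 = 143^{-143/2} ≈ 7.8248e-155.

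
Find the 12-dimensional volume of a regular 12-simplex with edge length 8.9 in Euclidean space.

Volume = 8.9^12 · √(13/2^12) / 12! ≈ 29.0492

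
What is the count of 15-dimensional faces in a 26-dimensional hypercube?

Choose 15 of 26 axes to span the face (C(26,15) = 7726160 ways), then fix each of the remaining 11 coordinates at one of its two extreme values (2^11 = 2048 ways): 7726160·2048 = 15823175680.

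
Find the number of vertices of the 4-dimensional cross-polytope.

The vertices are ±e_1, ..., ±e_4, so there are 2·4 = 8.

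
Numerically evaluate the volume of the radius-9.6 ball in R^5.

Volume = π^{5/2}·(9.6)^5/Γ(7/2) ≈ 429195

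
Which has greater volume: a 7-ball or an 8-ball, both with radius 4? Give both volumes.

V_7(4) ≈ 77410.6. V_8(4) ≈ 265992. The 8-ball is larger.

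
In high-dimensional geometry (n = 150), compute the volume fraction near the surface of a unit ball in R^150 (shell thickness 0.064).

1 - (1-0.064)^150 ≈ 0.999951 ≈ 99.995087%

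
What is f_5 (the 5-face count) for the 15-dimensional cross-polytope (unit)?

Number of 5-faces = 2^(5+1) · C(15,5+1) = 64 · 5005 = 320320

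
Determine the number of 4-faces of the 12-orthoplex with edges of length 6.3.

Each 4-face is the convex hull of 5 vertices, one chosen as ±e_i from each of 5 distinct axes: 2^5·C(12,5) = 25344.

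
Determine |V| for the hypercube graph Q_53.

An n-cube has 2^n vertices; for n = 53 that is 2^53 = 9007199254740992.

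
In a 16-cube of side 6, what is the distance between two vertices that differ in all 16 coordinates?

d = √(6² + 6² + ... + 6²) [16 terms] = √(16·6²) = 6√16 = 24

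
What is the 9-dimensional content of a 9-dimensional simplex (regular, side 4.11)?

V = (4.11^9 / 9!) · √((9+1) / 2^9) ≈ 0.128878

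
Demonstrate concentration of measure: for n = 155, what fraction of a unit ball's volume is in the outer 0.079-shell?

1 - (1-0.079)^155 ≈ 0.9999971144 ≈ 99.999711%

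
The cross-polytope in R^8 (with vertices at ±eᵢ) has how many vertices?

An n-cross-polytope has 2n vertices; here n = 8, giving 16.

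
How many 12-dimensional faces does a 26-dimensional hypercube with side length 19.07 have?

f_12(26-cube) = (26 choose 12) · 2^14 = 158231756800.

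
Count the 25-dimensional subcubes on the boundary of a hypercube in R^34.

An n-cube has C(n,k)·2^(n-k) k-faces. Here C(34,25)·2^9 = 52451256·512 = 26855043072.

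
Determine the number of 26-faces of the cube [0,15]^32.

Choose 26 of 32 axes to span the face (C(32,26) = 906192 ways), then fix each of the remaining 6 coordinates at one of its two extreme values (2^6 = 64 ways): 906192·64 = 57996288.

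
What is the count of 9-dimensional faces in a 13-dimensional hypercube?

Choose 9 of 13 axes to span the face (C(13,9) = 715 ways), then fix each of the remaining 4 coordinates at one of its two extreme values (2^4 = 16 ways): 715·16 = 11440.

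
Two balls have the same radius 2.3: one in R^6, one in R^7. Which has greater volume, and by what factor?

V_6(2.3) ≈ 765.007, V_7(2.3) ≈ 1608.7. The 7-ball is larger by a factor of 2.103.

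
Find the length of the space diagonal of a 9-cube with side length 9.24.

Diagonal = √9 · 9.24 = 27.72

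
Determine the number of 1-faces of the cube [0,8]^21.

Number of 1-faces = C(21,1) · 2^(21-1) = 21 · 1048576 = 22020096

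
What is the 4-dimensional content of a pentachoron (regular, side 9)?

For a regular n-simplex with edge a, V = (a^n / n!)·√((n+1)/2^n). With a=9, n=4: V ≈ 152.821.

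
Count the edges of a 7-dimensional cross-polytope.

An n-cross-polytope has 2^(k+1)·C(n,k+1) k-faces. Here 2^2·C(7,2) = 4·21 = 84.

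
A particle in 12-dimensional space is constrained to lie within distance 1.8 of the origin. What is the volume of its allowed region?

V_12(1.8) = π^(12/2) · (1.8)^12 / Γ(12/2 + 1) ≈ 1544.67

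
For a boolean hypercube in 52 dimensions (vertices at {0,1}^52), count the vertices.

Each vertex is a binary string of length 52, so there are 2^52 = 4503599627370496.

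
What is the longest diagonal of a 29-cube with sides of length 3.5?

The space diagonal of an n-cube of side s is s√n. Here 3.5·√29 ≈ 18.8481.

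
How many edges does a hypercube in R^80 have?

An n-cube has n·2^(n-1) edges. With n = 80: 80·604462909807314587353088 = 48357032784585166988247040.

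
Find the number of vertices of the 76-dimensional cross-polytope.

The vertices are ±e_1, ..., ±e_76, so there are 2·76 = 152.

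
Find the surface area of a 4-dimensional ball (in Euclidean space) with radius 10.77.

The surface area of an n-ball is 2π^(n/2) r^(n-1) / Γ(n/2). For n=4, r=10.77: 24659.1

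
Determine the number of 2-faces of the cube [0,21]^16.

Number of 2-faces = C(16,2) · 2^(16-2) = 120 · 16384 = 1966080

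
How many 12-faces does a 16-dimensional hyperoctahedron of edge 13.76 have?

f_12(16-orthoplex) = 2^13 · (16 choose 13) = 4587520.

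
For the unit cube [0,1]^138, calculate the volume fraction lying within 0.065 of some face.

Shell fraction = 1 - (1-0.13)^138 ≈ 0.9999999955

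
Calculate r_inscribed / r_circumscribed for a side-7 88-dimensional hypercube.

Ratio = (s/2)/(s√88/2) = 88^(-1/2) ≈ 0.1066.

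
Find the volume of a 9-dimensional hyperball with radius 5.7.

V_9(5.7) = π^(9/2) · (5.7)^9 / Γ(9/2 + 1) ≈ 2.09504e+07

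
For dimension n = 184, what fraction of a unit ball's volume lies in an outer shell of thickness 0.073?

1 - (1-0.073)^184 ≈ 0.9999991237 ≈ 99.999912%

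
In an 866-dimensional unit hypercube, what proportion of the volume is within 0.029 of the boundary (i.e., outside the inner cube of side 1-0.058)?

Shell fraction = 1 - (1-0.058)^866 ≈ 1 - 3.374e-23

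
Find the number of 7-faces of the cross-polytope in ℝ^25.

Number of 7-faces = 2^(7+1) · C(25,7+1) = 256 · 1081575 = 276883200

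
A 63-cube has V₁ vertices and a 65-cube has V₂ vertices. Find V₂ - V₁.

V₁ = 2^63 = 9223372036854775808. V₂ = 2^65 = 36893488147419103232. V₂ - V₁ = 27670116110564327424.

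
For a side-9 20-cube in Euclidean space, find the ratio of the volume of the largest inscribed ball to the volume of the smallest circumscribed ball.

V_in/V_out = n^(-n/2) = 20^(-20/2) ≈ 9.76562e-14.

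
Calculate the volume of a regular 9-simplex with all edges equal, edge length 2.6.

V_9 = √(10) · 2.6^9 / (9! · 2^(9/2)) ≈ 0.00209104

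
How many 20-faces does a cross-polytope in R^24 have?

Number of 20-faces = 2^(20+1) · C(24,20+1) = 2097152 · 2024 = 4244635648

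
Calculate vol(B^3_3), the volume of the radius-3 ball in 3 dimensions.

V = 36·π ≈ 113.097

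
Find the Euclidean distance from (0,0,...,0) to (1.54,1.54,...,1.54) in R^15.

d = √(1.54² + 1.54² + ... + 1.54²) [15 terms] = √(15·1.54²) = 1.54√15 ≈ 5.96439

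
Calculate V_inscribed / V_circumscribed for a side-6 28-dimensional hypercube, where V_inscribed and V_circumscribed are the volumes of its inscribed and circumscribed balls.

V_in/V_out = n^(-n/2) = 28^(-28/2) ≈ 5.49272e-21.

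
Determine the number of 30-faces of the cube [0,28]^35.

Choose 30 of 35 axes to span the face (C(35,30) = 324632 ways), then fix each of the remaining 5 coordinates at one of its two extreme values (2^5 = 32 ways): 324632·32 = 10388224.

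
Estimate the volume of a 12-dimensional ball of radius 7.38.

Volume = π^{12/2}·(7.38)^12/Γ(7) ≈ 3.48532e+10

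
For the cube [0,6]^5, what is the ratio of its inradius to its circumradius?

Ratio = (s/2)/(s√5/2) = 5^(-1/2) ≈ 0.447214.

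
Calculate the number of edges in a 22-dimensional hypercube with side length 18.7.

An n-cube has n·2^(n-1) edges. With n = 22: 22·2097152 = 46137344.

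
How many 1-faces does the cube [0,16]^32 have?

An n-cube has n·2^(n-1) edges. With n = 32: 32·2147483648 = 68719476736.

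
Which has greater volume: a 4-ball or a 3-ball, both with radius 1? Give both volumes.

V_4(1) ≈ 4.9348. V_3(1) ≈ 4.18879. The 4-ball is larger.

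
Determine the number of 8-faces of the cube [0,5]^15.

An n-cube has C(n,k)·2^(n-k) k-faces. Here C(15,8)·2^7 = 6435·128 = 823680.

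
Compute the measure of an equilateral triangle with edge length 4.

Area = (√3/4) · 4² = 6.9282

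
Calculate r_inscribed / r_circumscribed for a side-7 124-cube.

Ratio = (s/2)/(s√124/2) = 124^(-1/2) ≈ 0.0898027.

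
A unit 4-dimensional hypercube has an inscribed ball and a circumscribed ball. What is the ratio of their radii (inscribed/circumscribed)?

r_in = 1/2 (half the side); r_out = 1√4/2 (half the diagonal). Ratio = 1/√4 ≈ 0.5.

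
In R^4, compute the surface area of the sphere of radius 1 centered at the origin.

S = n·V_n(r)/r = 4·V_4(1)/1 (volume-to-surface relation), giving 2·π^2 ≈ 19.7392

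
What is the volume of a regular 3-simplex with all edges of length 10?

Volume = (√2/12) · 10³ = 117.851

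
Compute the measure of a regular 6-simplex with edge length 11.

V_6 = √(7) · 11^6 / (6! · 2^(6/2)) ≈ 813.734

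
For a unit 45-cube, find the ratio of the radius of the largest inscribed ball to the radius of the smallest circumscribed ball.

Ratio = (s/2)/(s√45/2) = 45^(-1/2) ≈ 0.149071.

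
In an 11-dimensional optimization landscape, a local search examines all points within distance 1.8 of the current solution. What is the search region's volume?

V_11(1.8) = π^(11/2) · (1.8)^11 / Γ(11/2 + 1) ≈ 1210.88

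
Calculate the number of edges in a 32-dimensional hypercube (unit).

Each of the 2^32 = 4294967296 vertices has degree 32; total edges = 32·2^32/2 = 68719476736.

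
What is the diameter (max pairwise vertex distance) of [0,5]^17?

d = √(5² + 5² + ... + 5²) [17 terms] = √(17·5²) = 5√17 ≈ 20.6155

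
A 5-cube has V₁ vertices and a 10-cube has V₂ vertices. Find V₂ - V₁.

V₁ = 2^5 = 32. V₂ = 2^10 = 1024. V₂ - V₁ = 992.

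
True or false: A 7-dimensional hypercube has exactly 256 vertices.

False. The 7-cube has 2^7 = 128 vertices.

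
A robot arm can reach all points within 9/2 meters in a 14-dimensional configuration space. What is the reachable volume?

Volume = π^{14/2}·(9/2)^14/Γ(8) = 2541865828329·π^7/9175040 ≈ 8.36746e+08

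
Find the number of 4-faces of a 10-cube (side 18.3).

Choose 4 of 10 axes to span the face (C(10,4) = 210 ways), then fix each of the remaining 6 coordinates at one of its two extreme values (2^6 = 64 ways): 210·64 = 13440.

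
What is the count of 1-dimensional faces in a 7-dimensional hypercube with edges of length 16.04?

f_1(7-cube) = (7 choose 1) · 2^6 = 448.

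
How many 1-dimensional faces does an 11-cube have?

An n-cube has C(n,k)·2^(n-k) k-faces. Here C(11,1)·2^10 = 11·1024 = 11264.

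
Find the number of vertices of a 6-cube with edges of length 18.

Number of vertices = 2^6 = 64.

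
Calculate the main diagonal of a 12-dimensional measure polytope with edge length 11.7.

||(11.7,11.7,...,11.7)|| = √(12)·11.7 ≈ 40.53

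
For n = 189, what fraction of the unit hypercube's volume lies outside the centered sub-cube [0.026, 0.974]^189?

1 - (1 - 2·0.026)^189 = 1 - 0.948^189 ≈ 0.999959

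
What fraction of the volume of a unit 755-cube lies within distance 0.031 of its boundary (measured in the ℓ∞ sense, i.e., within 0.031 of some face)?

1 - (1 - 2·0.031)^755 = 1 - 0.938^755 ≈ 1 - 1.031e-21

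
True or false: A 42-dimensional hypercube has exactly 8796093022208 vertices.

False. The 42-cube has 2^42 = 4398046511104 vertices.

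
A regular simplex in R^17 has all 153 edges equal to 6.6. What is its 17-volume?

V = (6.6^17 / 17!) · √((17+1) / 2^17) ≈ 0.00281877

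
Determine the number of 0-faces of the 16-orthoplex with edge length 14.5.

Each 0-face is the convex hull of 1 vertex, one chosen as ±e_i from each of 1 distinct axis: 2^1·C(16,1) = 32.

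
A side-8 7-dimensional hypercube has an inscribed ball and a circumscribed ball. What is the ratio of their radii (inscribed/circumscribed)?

Ratio = (s/2)/(s√7/2) = 7^(-1/2) ≈ 0.377964.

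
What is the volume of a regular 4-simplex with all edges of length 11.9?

V_4 = √(5) · 11.9^4 / (4! · 2^(4/2)) ≈ 467.091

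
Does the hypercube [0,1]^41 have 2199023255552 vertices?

True. The 41-cube has 2^41 = 2199023255552 vertices.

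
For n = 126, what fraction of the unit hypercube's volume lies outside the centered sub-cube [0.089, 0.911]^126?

The inner cube has side 1-2·0.089 = 0.822 and volume (0.822)^126 ≈ 1.879e-11, so the shell holds 1 - 1.879e-11 of the volume.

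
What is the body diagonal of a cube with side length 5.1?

The space diagonal of an n-cube of side s is s√n. Here 5.1·√3 ≈ 8.83346.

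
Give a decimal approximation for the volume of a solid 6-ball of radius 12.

V_6(12) = π^(6/2) · (12)^6 / Γ(6/2 + 1) = 497664·π^3 ≈ 1.54307e+07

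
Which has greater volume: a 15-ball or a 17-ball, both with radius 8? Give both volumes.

V_15(8) ≈ 1.34208e+13. V_17(8) ≈ 3.17461e+14. The 17-ball is larger.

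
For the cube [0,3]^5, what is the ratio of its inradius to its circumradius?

For an n-cube of any side s, the inradius is s/2 and the circumradius is s√n/2, so the ratio is 1/√5 ≈ 0.447214.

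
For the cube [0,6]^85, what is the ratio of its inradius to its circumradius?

r_in / r_out = (6/2) / (6√85/2) = 1/√85 ≈ 0.108465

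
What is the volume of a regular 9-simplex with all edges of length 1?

V_9 = √(10) · 1^9 / (9! · 2^(9/2)) ≈ 3.85125e-07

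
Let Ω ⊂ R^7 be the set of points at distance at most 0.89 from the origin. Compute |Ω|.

Volume = π^{7/2}·(0.89)^7/Γ(9/2) ≈ 2.08983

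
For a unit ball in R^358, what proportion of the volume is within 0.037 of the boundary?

V(inner)/V(outer) = ((1-0.037)/1)^358 ≈ 1.375e-06, so the shell fraction is 0.9999986253.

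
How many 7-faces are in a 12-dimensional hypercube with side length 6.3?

An n-cube has C(n,k)·2^(n-k) k-faces. Here C(12,7)·2^5 = 792·32 = 25344.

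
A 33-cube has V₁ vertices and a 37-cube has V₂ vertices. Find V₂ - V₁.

V₁ = 2^33 = 8589934592. V₂ = 2^37 = 137438953472. V₂ - V₁ = 128849018880.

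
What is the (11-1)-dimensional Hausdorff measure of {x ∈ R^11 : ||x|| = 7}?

The surface area of an n-ball is 2π^(n/2) r^(n-1) / Γ(n/2). For n=11, r=7: 2582630848·π^5/135 ≈ 5.85434e+09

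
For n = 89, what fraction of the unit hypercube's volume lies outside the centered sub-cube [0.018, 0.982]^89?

1 - (1 - 2·0.018)^89 = 1 - 0.964^89 ≈ 0.96173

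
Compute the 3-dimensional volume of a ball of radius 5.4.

V_3(5.4) = π^(3/2) · (5.4)^3 / Γ(3/2 + 1) ≈ 659.584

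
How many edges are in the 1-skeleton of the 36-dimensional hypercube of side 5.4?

Each of the 2^36 = 68719476736 vertices has degree 36; total edges = 36·2^36/2 = 1236950581248.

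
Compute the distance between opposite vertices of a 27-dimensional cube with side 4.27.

||(4.27,4.27,...,4.27)|| = √(27)·4.27 ≈ 22.1876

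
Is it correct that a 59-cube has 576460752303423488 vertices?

True. The 59-cube has 2^59 = 576460752303423488 vertices.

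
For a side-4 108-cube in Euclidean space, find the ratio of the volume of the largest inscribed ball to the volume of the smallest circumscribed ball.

V_in/V_out = n^(-n/2) = 108^(-108/2) ≈ 1.56717e-110.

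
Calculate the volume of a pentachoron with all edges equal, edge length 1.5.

V = (1.5^4 / 4!) · √((4+1) / 2^4) ≈ 0.117918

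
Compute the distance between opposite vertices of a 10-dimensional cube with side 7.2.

Diagonal = √10 · 7.2 ≈ 22.7684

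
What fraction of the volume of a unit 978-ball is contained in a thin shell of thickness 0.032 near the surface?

Shell fraction = 1 - (1-0.032)^978 ≈ 1 - 1.535e-14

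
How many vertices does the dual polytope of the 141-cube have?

The vertices are ±e_1, ..., ±e_141, so there are 2·141 = 282.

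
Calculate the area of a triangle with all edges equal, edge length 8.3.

Area = (√3/4) · 8.3² = 29.8302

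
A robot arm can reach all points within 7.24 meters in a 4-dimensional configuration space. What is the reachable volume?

V_4(7.24) = π^(4/2) · (7.24)^4 / Γ(4/2 + 1) ≈ 13558.9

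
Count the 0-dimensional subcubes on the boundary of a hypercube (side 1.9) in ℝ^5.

Number of 0-faces = C(5,0) · 2^(5-0) = 1 · 32 = 32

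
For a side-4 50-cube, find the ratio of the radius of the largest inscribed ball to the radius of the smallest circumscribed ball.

For an n-cube of any side s, the inradius is s/2 and the circumradius is s√n/2, so the ratio is 1/√50 ≈ 0.141421.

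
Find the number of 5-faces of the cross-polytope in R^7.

An n-cross-polytope has 2^(k+1)·C(n,k+1) k-faces. Here 2^6·C(7,6) = 64·7 = 448.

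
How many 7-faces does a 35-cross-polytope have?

Number of 7-faces = 2^(7+1) · C(35,7+1) = 256 · 23535820 = 6025169920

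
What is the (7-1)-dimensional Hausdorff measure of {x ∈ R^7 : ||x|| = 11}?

|∂B_7(11)| = 28344976·π^3/15 ≈ 5.85915e+07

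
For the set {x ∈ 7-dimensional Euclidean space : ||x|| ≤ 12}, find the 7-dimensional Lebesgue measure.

V = 191102976·π^3/35 ≈ 1.69297e+08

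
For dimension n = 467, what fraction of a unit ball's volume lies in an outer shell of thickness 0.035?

1 - (1-0.035)^467 ≈ 0.9999999405 ≈ 99.999994%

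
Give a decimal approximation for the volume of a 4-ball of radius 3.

V_4(3) = π^(4/2) · (3)^4 / Γ(4/2 + 1) = 81·π^2/2 ≈ 399.719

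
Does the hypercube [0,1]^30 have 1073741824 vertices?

True. The 30-cube has 2^30 = 1073741824 vertices.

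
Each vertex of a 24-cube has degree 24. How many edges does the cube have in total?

An n-cube has n·2^(n-1) edges. With n = 24: 24·8388608 = 201326592.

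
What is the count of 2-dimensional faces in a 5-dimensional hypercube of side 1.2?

Number of 2-faces = C(5,2) · 2^(5-2) = 10 · 8 = 80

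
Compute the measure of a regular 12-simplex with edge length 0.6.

Volume = 0.6^12 · √(13/2^12) / 12! ≈ 2.56018e-13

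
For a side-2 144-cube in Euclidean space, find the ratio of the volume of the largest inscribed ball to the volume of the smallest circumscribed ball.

V_in / V_out = (r_in/r_out)^144 = (1/√144)^144 = 144^(-144/2) ≈ 3.96187e-156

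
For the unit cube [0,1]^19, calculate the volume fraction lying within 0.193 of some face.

1 - (1 - 2·0.193)^19 = 1 - 0.614^19 ≈ 0.999906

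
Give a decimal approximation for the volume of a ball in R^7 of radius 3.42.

The n-ball volume is π^(n/2)·r^n/Γ(n/2+1). With n=7, r=3.42: V ≈ 25856.1.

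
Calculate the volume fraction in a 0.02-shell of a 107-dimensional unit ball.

1 - (1-0.02)^107 ≈ 0.88487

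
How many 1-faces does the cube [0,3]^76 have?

Each of the 2^76 = 75557863725914323419136 vertices has degree 76; total edges = 76·2^76/2 = 2871198821584744289927168.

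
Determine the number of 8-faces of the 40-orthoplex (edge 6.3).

Number of 8-faces = 2^(8+1) · C(40,8+1) = 512 · 273438880 = 140000706560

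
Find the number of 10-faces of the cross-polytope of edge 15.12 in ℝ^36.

An n-cross-polytope has 2^(k+1)·C(n,k+1) k-faces. Here 2^11·C(36,11) = 2048·600805296 = 1230449246208.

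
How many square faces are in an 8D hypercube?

An n-cube has C(n,k)·2^(n-k) k-faces. Here C(8,2)·2^6 = 28·64 = 1792.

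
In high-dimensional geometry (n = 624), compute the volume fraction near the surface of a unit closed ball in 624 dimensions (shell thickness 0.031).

1 - (1-0.031)^624 ≈ 0.9999999971 ≈ (100 - 2.92e-07)%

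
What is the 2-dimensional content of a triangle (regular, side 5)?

Area = (√3/4) · 5² = 10.8253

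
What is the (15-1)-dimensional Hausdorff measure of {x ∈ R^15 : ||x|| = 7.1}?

S = n·V_n(r)/r = 15·V_15(7.1)/7.1 (volume-to-surface relation), giving 4.73302e+12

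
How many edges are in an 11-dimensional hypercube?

Choose 1 of 11 axes to span the face (C(11,1) = 11 ways), then fix each of the remaining 10 coordinates at one of its two extreme values (2^10 = 1024 ways): 11·1024 = 11264.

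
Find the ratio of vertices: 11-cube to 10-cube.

The 11-cube has 2^11 = 2048 vertices. The 10-cube has 2^10 = 1024 vertices. Ratio: 2048/1024 = 2.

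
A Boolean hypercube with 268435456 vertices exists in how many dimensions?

The n-cube has 2^n vertices, and 268435456 = 2^28, so n = 28.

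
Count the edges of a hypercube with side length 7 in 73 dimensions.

Number of 1-faces = C(73,1)·2^(73-1) = 73·4722366482869645213696 = 344732753249484100599808.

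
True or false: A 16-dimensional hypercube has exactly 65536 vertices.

True. The 16-cube has 2^16 = 65536 vertices.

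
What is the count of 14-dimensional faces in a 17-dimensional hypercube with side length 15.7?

f_14(17-cube) = (17 choose 14) · 2^3 = 5440.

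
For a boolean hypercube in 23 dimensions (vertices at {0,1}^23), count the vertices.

Each vertex is a binary string of length 23, so there are 2^23 = 8388608.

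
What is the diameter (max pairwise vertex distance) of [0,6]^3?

d = √(6² + 6² + ... + 6²) [3 terms] = √(3·6²) = 6√3 ≈ 10.3923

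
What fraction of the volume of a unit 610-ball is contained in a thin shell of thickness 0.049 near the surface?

V(inner)/V(outer) = ((1-0.049)/1)^610 ≈ 4.899e-14, so the shell fraction is 1 - 4.899e-14.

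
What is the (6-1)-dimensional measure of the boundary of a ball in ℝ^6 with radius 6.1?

S = n·V_n(r)/r = 6·V_6(6.1)/6.1 (volume-to-surface relation), giving 261878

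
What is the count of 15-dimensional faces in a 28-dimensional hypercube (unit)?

Number of 15-faces = C(28,15) · 2^(28-15) = 37442160 · 8192 = 306726174720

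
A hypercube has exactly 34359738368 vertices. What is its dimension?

2^n = 34359738368 ⇒ n = log_2(34359738368) = 35.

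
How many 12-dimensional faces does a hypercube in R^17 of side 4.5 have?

Choose 12 of 17 axes to span the face (C(17,12) = 6188 ways), then fix each of the remaining 5 coordinates at one of its two extreme values (2^5 = 32 ways): 6188·32 = 198016.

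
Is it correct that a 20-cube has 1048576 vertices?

True. The 20-cube has 2^20 = 1048576 vertices.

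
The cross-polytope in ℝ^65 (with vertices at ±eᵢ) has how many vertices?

The vertices are ±e_1, ..., ±e_65, so there are 2·65 = 130.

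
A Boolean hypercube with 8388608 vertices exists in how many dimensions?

The n-cube has 2^n vertices, and 8388608 = 2^23, so n = 23.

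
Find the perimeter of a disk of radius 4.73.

|∂B_2(4.73)| = 2πr = 2π·4.73 ≈ 29.7195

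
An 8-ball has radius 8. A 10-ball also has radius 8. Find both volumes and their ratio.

V_8(8) ≈ 6.80939e+07. V_10(8) ≈ 2.73822e+09. Ratio V_8/V_10 ≈ 0.02487.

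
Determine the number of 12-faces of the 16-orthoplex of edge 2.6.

An n-cross-polytope has 2^(k+1)·C(n,k+1) k-faces. Here 2^13·C(16,13) = 8192·560 = 4587520.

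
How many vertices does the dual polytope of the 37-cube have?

Number of vertices = 2n = 74.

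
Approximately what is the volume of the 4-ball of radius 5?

V_4(5) = π^(4/2) · (5)^4 / Γ(4/2 + 1) = 625·π^2/2 ≈ 3084.25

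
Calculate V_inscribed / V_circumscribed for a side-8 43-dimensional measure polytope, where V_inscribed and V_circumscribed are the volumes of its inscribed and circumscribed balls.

V_in / V_out = (r_in/r_out)^43 = (1/√43)^43 = 43^(-43/2) ≈ 7.59326e-36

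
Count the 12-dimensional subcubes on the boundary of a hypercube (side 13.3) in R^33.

Choose 12 of 33 axes to span the face (C(33,12) = 354817320 ways), then fix each of the remaining 21 coordinates at one of its two extreme values (2^21 = 2097152 ways): 354817320·2097152 = 744105852272640.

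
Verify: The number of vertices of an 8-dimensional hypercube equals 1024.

False. The 8-cube has 2^8 = 256 vertices.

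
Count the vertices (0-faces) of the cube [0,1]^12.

The 12-cube has 2^12 = 4096 vertices.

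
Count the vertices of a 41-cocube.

Number of vertices = 2n = 82.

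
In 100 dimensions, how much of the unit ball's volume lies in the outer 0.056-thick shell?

Shell fraction = 1 - (1-0.056)^100 ≈ 0.996858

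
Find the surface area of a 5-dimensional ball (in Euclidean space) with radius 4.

S_5(4) = 2·π^(5/2)·(4)^4 / Γ(5/2) = 2048·π^2/3 ≈ 6737.65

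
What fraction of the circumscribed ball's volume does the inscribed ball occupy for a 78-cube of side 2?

Volume scales as r^n, and r_in/r_out = 1/√78, giving (1/√78)^78 ≈ 1.61551e-74.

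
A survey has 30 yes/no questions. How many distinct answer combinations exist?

An n-cube has 2^n vertices; for n = 30 that is 2^30 = 1073741824.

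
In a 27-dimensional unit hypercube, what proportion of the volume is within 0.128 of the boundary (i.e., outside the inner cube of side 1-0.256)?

The inner cube has side 1-2·0.128 = 0.744 and volume (0.744)^27 ≈ 0.0003408, so the shell holds 0.999659 of the volume.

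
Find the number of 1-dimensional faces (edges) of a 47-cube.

Number of 1-faces = C(47,1)·2^(47-1) = 47·70368744177664 = 3307330976350208.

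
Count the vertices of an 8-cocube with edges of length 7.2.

An n-cross-polytope has 2n vertices; here n = 8, giving 16.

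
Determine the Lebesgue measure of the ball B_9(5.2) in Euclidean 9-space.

The n-ball volume is π^(n/2)·r^n/Γ(n/2+1). With n=9, r=5.2: V ≈ 9.16954e+06.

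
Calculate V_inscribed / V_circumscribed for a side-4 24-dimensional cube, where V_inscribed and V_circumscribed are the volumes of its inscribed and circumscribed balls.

V_in / V_out = (r_in/r_out)^24 = (1/√24)^24 = 24^(-24/2) ≈ 2.7382e-17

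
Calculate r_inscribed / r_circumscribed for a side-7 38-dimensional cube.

For an n-cube of any side s, the inradius is s/2 and the circumradius is s√n/2, so the ratio is 1/√38 ≈ 0.162221.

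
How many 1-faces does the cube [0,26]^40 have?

The 40-cube has n·2^(n-1) = 40·2^39 = 40·549755813888 = 21990232555520 edges.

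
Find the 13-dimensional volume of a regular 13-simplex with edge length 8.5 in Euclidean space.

V = (8.5^13 / 13!) · √((13+1) / 2^13) ≈ 8.02666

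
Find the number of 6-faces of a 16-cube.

An n-cube has C(n,k)·2^(n-k) k-faces. Here C(16,6)·2^10 = 8008·1024 = 8200192.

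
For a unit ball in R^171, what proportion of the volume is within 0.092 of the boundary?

Shell fraction = 1 - (1-0.092)^171 ≈ 0.999999932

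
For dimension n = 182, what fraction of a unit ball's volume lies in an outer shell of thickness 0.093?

1 - (1-0.093)^182 ≈ 0.9999999807 ≈ 99.999998%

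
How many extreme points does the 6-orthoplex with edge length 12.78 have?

The 6-dimensional cross-polytope has 2n = 2·6 = 12 vertices.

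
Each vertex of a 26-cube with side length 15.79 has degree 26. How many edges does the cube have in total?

An n-cube has n·2^(n-1) edges. With n = 26: 26·33554432 = 872415232.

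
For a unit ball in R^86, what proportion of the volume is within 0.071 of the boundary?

1 - (1-0.071)^86 ≈ 0.998224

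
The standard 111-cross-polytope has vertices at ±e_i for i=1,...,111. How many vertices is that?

An n-cross-polytope has 2n vertices; here n = 111, giving 222.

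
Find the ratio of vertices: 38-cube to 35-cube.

The 38-cube has 2^38 = 274877906944 vertices. The 35-cube has 2^35 = 34359738368 vertices. Ratio: 274877906944/34359738368 = 8.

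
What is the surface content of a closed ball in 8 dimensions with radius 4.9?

The surface area of an n-ball is 2π^(n/2) r^(n-1) / Γ(n/2). For n=8, r=4.9: 2.20217e+06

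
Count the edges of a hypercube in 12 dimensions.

The 12-cube has n·2^(n-1) = 12·2^11 = 12·2048 = 24576 edges.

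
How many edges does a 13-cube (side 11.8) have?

Each of the 2^13 = 8192 vertices has degree 13; total edges = 13·2^13/2 = 53248.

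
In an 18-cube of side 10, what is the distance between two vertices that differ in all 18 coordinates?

The space diagonal of an n-cube of side s is s√n. Here 10·√18 ≈ 42.4264.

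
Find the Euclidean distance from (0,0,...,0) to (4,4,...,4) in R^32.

Diagonal = √32 · 4 ≈ 22.6274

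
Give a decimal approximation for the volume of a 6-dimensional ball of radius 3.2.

The n-ball volume is π^(n/2)·r^n/Γ(n/2+1). With n=6, r=3.2: V ≈ 5548.79.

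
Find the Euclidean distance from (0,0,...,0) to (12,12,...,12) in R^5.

Diagonal = √5 · 12 ≈ 26.8328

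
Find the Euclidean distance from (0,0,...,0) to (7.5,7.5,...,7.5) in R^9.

Diagonal = √9 · 7.5 = 22.5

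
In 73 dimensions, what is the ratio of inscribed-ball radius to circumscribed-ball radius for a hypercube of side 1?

Ratio = (s/2)/(s√73/2) = 73^(-1/2) ≈ 0.117041.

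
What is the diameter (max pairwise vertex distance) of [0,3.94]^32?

Diagonal = √32 · 3.94 ≈ 22.288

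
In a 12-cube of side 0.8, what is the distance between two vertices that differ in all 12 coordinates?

||(0.8,0.8,...,0.8)|| = √(12)·0.8 ≈ 2.77128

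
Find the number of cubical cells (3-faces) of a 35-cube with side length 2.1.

Choose 3 of 35 axes to span the face (C(35,3) = 6545 ways), then fix each of the remaining 32 coordinates at one of its two extreme values (2^32 = 4294967296 ways): 6545·4294967296 = 28110560952320.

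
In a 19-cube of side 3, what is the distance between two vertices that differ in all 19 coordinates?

||(3,3,...,3)|| = √(19)·3 ≈ 13.0767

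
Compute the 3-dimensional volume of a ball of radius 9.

V_3(9) = π^(3/2) · (9)^3 / Γ(3/2 + 1) = 972·π ≈ 3053.63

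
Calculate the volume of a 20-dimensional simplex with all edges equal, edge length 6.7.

V_20 = √(21) · 6.7^20 / (20! · 2^(20/2)) ≈ 6.11197e-05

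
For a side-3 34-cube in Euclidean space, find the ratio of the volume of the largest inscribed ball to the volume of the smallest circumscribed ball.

Volume scales as r^n, and r_in/r_out = 1/√34, giving (1/√34)^34 ≈ 9.22271e-27.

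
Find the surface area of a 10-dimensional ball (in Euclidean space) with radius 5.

The surface area of an n-ball is 2π^(n/2) r^(n-1) / Γ(n/2). For n=10, r=5: 1953125·π^5/12 ≈ 4.98079e+07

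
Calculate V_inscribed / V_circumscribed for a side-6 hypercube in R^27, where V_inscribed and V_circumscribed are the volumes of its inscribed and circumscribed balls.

V_in / V_out = (r_in/r_out)^27 = (1/√27)^27 = 27^(-27/2) ≈ 4.74886e-20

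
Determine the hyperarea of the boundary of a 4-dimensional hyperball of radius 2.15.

The surface area of an n-ball is 2π^(n/2) r^(n-1) / Γ(n/2). For n=4, r=2.15: 196.176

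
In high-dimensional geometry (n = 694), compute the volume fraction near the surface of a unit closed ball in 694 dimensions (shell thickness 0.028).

1 - (1-0.028)^694 ≈ 0.9999999972 ≈ (100 - 2.76e-07)%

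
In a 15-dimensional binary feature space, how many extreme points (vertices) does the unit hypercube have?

Each vertex is a binary string of length 15, so there are 2^15 = 32768.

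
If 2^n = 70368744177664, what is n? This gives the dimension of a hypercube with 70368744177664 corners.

n = log_2(70368744177664) = 46.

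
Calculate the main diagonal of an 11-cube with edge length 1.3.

Diagonal = √11 · 1.3 ≈ 4.31161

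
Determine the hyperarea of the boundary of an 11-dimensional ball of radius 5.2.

|∂B_11(5.2)| ≈ 2.99593e+08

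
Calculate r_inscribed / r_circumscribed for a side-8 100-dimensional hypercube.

Ratio = (s/2)/(s√100/2) = 100^(-1/2) ≈ 0.1.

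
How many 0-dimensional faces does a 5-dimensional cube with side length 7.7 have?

Choose 0 of 5 axes to span the face (C(5,0) = 1 way), then fix each of the remaining 5 coordinates at one of its two extreme values (2^5 = 32 ways): 1·32 = 32.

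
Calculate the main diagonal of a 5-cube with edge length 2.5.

d = √(2.5² + 2.5² + ... + 2.5²) [5 terms] = √(5·2.5²) = 2.5√5 ≈ 5.59017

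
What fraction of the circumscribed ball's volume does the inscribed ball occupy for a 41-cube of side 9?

The radii are 9/2 and 9√41/2, so the volume ratio is (1/√41)^41 = 41^{-41/2} ≈ 8.66824e-34.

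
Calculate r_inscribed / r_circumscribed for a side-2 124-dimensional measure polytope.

r_in = 2/2 (half the side); r_out = 2√124/2 (half the diagonal). Ratio = 1/√124 ≈ 0.0898027.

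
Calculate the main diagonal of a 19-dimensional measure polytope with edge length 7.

Diagonal = √19 · 7 ≈ 30.5123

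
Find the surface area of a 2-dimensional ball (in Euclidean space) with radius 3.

S = n·V_n(r)/r = 2·V_2(3)/3 (volume-to-surface relation), giving 2πr = 2π·3 ≈ 18.8496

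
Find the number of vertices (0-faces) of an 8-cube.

Number of 0-faces = C(8,0) · 2^(8-0) = 1 · 256 = 256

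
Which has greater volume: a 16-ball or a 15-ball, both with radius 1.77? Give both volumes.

V_16(1.77) ≈ 2183.99. V_15(1.77) ≈ 2000. The 16-ball is larger.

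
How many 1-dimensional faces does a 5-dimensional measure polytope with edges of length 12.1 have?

Number of 1-faces = C(5,1) · 2^(5-1) = 5 · 16 = 80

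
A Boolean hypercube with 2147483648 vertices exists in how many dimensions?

2^n = 2147483648 ⇒ n = log_2(2147483648) = 31.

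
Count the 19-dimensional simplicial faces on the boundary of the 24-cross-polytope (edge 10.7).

An n-cross-polytope has 2^(k+1)·C(n,k+1) k-faces. Here 2^20·C(24,20) = 1048576·10626 = 11142168576.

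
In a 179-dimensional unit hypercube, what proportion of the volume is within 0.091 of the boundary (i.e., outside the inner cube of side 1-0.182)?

The inner cube has side 1-2·0.091 = 0.818 and volume (0.818)^179 ≈ 2.415e-16, so the shell holds 1 - 2.415e-16 of the volume.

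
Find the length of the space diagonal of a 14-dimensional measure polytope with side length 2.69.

Diagonal = √14 · 2.69 ≈ 10.0651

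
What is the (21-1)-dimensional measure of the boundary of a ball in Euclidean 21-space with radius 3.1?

S_21(3.1) = 2·π^(21/2)·(3.1)^20 / Γ(21/2) ≈ 1.96789e+09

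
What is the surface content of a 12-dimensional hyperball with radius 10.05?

S_12(10.05) = 2·π^(12/2)·(10.05)^11 / Γ(12/2) ≈ 1.69268e+12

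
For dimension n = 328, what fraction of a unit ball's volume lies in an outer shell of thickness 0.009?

1 - (1-0.009)^328 ≈ 0.948458 ≈ 94.85%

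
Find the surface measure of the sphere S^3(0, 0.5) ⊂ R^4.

S = n·V_n(r)/r = 4·V_4(0.5)/0.5 (volume-to-surface relation), giving π^2/4 ≈ 2.4674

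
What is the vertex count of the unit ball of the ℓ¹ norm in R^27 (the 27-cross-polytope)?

Number of vertices = 2n = 54.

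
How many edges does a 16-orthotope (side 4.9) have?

An n-cube has n·2^(n-1) edges. With n = 16: 16·32768 = 524288.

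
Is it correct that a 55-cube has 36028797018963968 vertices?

True. The 55-cube has 2^55 = 36028797018963968 vertices.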